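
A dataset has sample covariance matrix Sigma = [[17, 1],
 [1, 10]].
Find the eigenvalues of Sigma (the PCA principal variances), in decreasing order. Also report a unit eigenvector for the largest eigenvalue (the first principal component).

Step 1 — characteristic polynomial of 2×2 Sigma:
  det(Sigma - λI) = λ² - trace · λ + det = 0.
  trace = 17 + 10 = 27, det = 17·10 - (1)² = 169.
Step 2 — discriminant:
  Δ = trace² - 4·det = 729 - 676 = 53.
Step 3 — eigenvalues:
  λ = (trace ± √Δ)/2 = (27 ± 7.2801)/2,
  λ_1 = 17.1401,  λ_2 = 9.8599.

Step 4 — unit eigenvector for λ_1: solve (Sigma - λ_1 I)v = 0. First row:
  (17 - 17.1401)·v_x + (1)·v_y = 0, i.e. (-0.1401)·v_x + (1)·v_y = 0,
  so v ∝ (b, λ_1 - a) = (1, 0.1401) = u.
  ||u|| = √((1)² + (0.1401)²) = √(1.0196) ≈ 1.0098,
  v_1 = u/||u|| ≈ (0.9903, 0.1387) (||v_1|| = 1).

λ_1 = 17.1401,  λ_2 = 9.8599;  v_1 ≈ (0.9903, 0.1387)


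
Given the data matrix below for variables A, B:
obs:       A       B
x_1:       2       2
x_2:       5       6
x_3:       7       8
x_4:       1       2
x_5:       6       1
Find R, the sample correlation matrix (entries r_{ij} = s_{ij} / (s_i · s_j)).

Step 1 — column means:
  mean(A) = (2 + 5 + 7 + 1 + 6) / 5 = 21/5 = 4.2
  mean(B) = (2 + 6 + 8 + 2 + 1) / 5 = 19/5 = 3.8

Step 2 — sample variances and covariances s[i,j] = (1/(n-1)) · Σ_k (x_{k,i} - mean_i) · (x_{k,j} - mean_j), with n-1 = 4:
  s[A,A] = ((-2.2)·(-2.2) + (0.8)·(0.8) + (2.8)·(2.8) + (-3.2)·(-3.2) + (1.8)·(1.8)) / 4 = 26.8/4 = 6.7
  s[A,B] = ((-2.2)·(-1.8) + (0.8)·(2.2) + (2.8)·(4.2) + (-3.2)·(-1.8) + (1.8)·(-2.8)) / 4 = 18.2/4 = 4.55
  s[B,B] = ((-1.8)·(-1.8) + (2.2)·(2.2) + (4.2)·(4.2) + (-1.8)·(-1.8) + (-2.8)·(-2.8)) / 4 = 36.8/4 = 9.2
  Sample standard deviations s_i = √(s[i,i]):
  s(A) = √(6.7) = 2.5884
  s(B) = √(9.2) = 3.0332

Step 3 — r_{ij} = s_{ij} / (s_i · s_j):
  r[A,A] = 1 (diagonal).
  r[A,B] = 4.55 / (2.5884 · 3.0332) = 4.55 / 7.8511 = 0.5795
  r[B,B] = 1 (diagonal).

R is symmetric with unit diagonal. Assembling:

R = [[1, 0.5795],
 [0.5795, 1]]


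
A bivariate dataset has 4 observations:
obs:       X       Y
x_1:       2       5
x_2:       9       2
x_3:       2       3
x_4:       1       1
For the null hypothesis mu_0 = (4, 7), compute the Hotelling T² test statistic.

Step 1 — sample mean vector:
  mean(X) = (2 + 9 + 2 + 1) / 4 = 14/4 = 3.5
  mean(Y) = (5 + 2 + 3 + 1) / 4 = 11/4 = 2.75
  x̄ = (3.5, 2.75),  deviation x̄ - mu_0 = (3.5, 2.75) - (4, 7) = (-0.5, -4.25).

Step 2 — sample covariance matrix, S[i,j] = (1/(n-1)) · Σ_k (x_{k,i} - mean_i) · (x_{k,j} - mean_j), divisor n-1 = 3:
  S[X,X] = ((-1.5)·(-1.5) + (5.5)·(5.5) + (-1.5)·(-1.5) + (-2.5)·(-2.5)) / 3 = 41/3 = 13.6667
  S[X,Y] = ((-1.5)·(2.25) + (5.5)·(-0.75) + (-1.5)·(0.25) + (-2.5)·(-1.75)) / 3 = -3.5/3 = -1.1667
  S[Y,Y] = ((2.25)·(2.25) + (-0.75)·(-0.75) + (0.25)·(0.25) + (-1.75)·(-1.75)) / 3 = 8.75/3 = 2.9167
  S = [[13.6667, -1.1667],
 [-1.1667, 2.9167]].

Step 3 — invert S. det(S) = 13.6667·2.9167 - (-1.1667)² = 38.5.
  S^{-1} = (1/det) · [[d, -b], [-b, a]] = [[0.0758, 0.0303],
 [0.0303, 0.355]].

Step 4 — quadratic form (x̄ - mu_0)^T · S^{-1} · (x̄ - mu_0):
  S^{-1} · (x̄ - mu_0) = (-0.1667, -1.5238),
  (x̄ - mu_0)^T · [...] = (-0.5)·(-0.1667) + (-4.25)·(-1.5238) = 6.5595.

Step 5 — scale by n: T² = 4 · 6.5595 = 26.2381.

T² ≈ 26.2381


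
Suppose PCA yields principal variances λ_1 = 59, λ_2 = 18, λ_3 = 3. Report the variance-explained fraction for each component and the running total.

Step 1 — total variance = trace(Sigma) = Σ λ_i = 59 + 18 + 3 = 80.

Step 2 — fraction explained by component i = λ_i / Σ λ:
  PC1: 59/80 = 0.7375
  PC2: 18/80 = 0.225
  PC3: 3/80 = 0.0375

Step 3 — cumulative fraction after k components = (λ_1 + ... + λ_k) / Σ λ:
  k = 1: 59/80 = 0.7375
  k = 2: (59 + 18)/80 = 77/80 = 0.9625
  k = 3: (59 + 18 + 3)/80 = 80/80 = 1

Summary (fraction, with percent):

explained: PC1 0.7375 (73.75%), PC2 0.225 (22.5%), PC3 0.0375 (3.75%);  cumulative: 0.7375, 0.9625, 1


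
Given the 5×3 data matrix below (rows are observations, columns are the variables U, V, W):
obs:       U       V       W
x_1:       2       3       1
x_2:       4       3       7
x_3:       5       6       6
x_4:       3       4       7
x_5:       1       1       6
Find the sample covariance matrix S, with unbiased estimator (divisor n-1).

Step 1 — column means:
  mean(U) = (2 + 4 + 5 + 3 + 1) / 5 = 15/5 = 3
  mean(V) = (3 + 3 + 6 + 4 + 1) / 5 = 17/5 = 3.4
  mean(W) = (1 + 7 + 6 + 7 + 6) / 5 = 27/5 = 5.4

Step 2 — sample covariance S[i,j] = (1/(n-1)) · Σ_k (x_{k,i} - mean_i) · (x_{k,j} - mean_j), with n-1 = 4.
  S[U,U] = ((-1)·(-1) + (1)·(1) + (2)·(2) + (0)·(0) + (-2)·(-2)) / 4 = 10/4 = 2.5
  S[U,V] = ((-1)·(-0.4) + (1)·(-0.4) + (2)·(2.6) + (0)·(0.6) + (-2)·(-2.4)) / 4 = 10/4 = 2.5
  S[U,W] = ((-1)·(-4.4) + (1)·(1.6) + (2)·(0.6) + (0)·(1.6) + (-2)·(0.6)) / 4 = 6/4 = 1.5
  S[V,V] = ((-0.4)·(-0.4) + (-0.4)·(-0.4) + (2.6)·(2.6) + (0.6)·(0.6) + (-2.4)·(-2.4)) / 4 = 13.2/4 = 3.3
  S[V,W] = ((-0.4)·(-4.4) + (-0.4)·(1.6) + (2.6)·(0.6) + (0.6)·(1.6) + (-2.4)·(0.6)) / 4 = 2.2/4 = 0.55
  S[W,W] = ((-4.4)·(-4.4) + (1.6)·(1.6) + (0.6)·(0.6) + (1.6)·(1.6) + (0.6)·(0.6)) / 4 = 25.2/4 = 6.3

S is symmetric (S[j,i] = S[i,j]). Assembling:

S = [[2.5, 2.5, 1.5],
 [2.5, 3.3, 0.55],
 [1.5, 0.55, 6.3]]


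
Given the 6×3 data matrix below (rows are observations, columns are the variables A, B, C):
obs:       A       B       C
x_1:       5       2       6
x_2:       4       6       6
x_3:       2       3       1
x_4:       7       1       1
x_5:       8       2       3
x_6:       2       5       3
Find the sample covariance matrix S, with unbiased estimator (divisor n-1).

Step 1 — column means:
  mean(A) = (5 + 4 + 2 + 7 + 8 + 2) / 6 = 28/6 = 4.6667
  mean(B) = (2 + 6 + 3 + 1 + 2 + 5) / 6 = 19/6 = 3.1667
  mean(C) = (6 + 6 + 1 + 1 + 3 + 3) / 6 = 20/6 = 3.3333

Step 2 — sample covariance S[i,j] = (1/(n-1)) · Σ_k (x_{k,i} - mean_i) · (x_{k,j} - mean_j), with n-1 = 5.
  S[A,A] = ((0.3333)·(0.3333) + (-0.6667)·(-0.6667) + (-2.6667)·(-2.6667) + (2.3333)·(2.3333) + (3.3333)·(3.3333) + (-2.6667)·(-2.6667)) / 5 = 31.3333/5 = 6.2667
  S[A,B] = ((0.3333)·(-1.1667) + (-0.6667)·(2.8333) + (-2.6667)·(-0.1667) + (2.3333)·(-2.1667) + (3.3333)·(-1.1667) + (-2.6667)·(1.8333)) / 5 = -15.6667/5 = -3.1333
  S[A,C] = ((0.3333)·(2.6667) + (-0.6667)·(2.6667) + (-2.6667)·(-2.3333) + (2.3333)·(-2.3333) + (3.3333)·(-0.3333) + (-2.6667)·(-0.3333)) / 5 = -0.3333/5 = -0.0667
  S[B,B] = ((-1.1667)·(-1.1667) + (2.8333)·(2.8333) + (-0.1667)·(-0.1667) + (-2.1667)·(-2.1667) + (-1.1667)·(-1.1667) + (1.8333)·(1.8333)) / 5 = 18.8333/5 = 3.7667
  S[B,C] = ((-1.1667)·(2.6667) + (2.8333)·(2.6667) + (-0.1667)·(-2.3333) + (-2.1667)·(-2.3333) + (-1.1667)·(-0.3333) + (1.8333)·(-0.3333)) / 5 = 9.6667/5 = 1.9333
  S[C,C] = ((2.6667)·(2.6667) + (2.6667)·(2.6667) + (-2.3333)·(-2.3333) + (-2.3333)·(-2.3333) + (-0.3333)·(-0.3333) + (-0.3333)·(-0.3333)) / 5 = 25.3333/5 = 5.0667

S is symmetric (S[j,i] = S[i,j]). Assembling:

S = [[6.2667, -3.1333, -0.0667],
 [-3.1333, 3.7667, 1.9333],
 [-0.0667, 1.9333, 5.0667]]


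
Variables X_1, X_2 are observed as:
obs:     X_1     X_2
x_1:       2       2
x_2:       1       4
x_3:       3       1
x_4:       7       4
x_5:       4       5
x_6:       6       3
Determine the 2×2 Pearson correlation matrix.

Step 1 — column means:
  mean(X_1) = (2 + 1 + 3 + 7 + 4 + 6) / 6 = 23/6 = 3.8333
  mean(X_2) = (2 + 4 + 1 + 4 + 5 + 3) / 6 = 19/6 = 3.1667

Step 2 — sample variances and covariances s[i,j] = (1/(n-1)) · Σ_k (x_{k,i} - mean_i) · (x_{k,j} - mean_j), with n-1 = 5:
  s[X_1,X_1] = ((-1.8333)·(-1.8333) + (-2.8333)·(-2.8333) + (-0.8333)·(-0.8333) + (3.1667)·(3.1667) + (0.1667)·(0.1667) + (2.1667)·(2.1667)) / 5 = 26.8333/5 = 5.3667
  s[X_1,X_2] = ((-1.8333)·(-1.1667) + (-2.8333)·(0.8333) + (-0.8333)·(-2.1667) + (3.1667)·(0.8333) + (0.1667)·(1.8333) + (2.1667)·(-0.1667)) / 5 = 4.1667/5 = 0.8333
  s[X_2,X_2] = ((-1.1667)·(-1.1667) + (0.8333)·(0.8333) + (-2.1667)·(-2.1667) + (0.8333)·(0.8333) + (1.8333)·(1.8333) + (-0.1667)·(-0.1667)) / 5 = 10.8333/5 = 2.1667
  Sample standard deviations s_i = √(s[i,i]):
  s(X_1) = √(5.3667) = 2.3166
  s(X_2) = √(2.1667) = 1.472

Step 3 — r_{ij} = s_{ij} / (s_i · s_j):
  r[X_1,X_1] = 1 (diagonal).
  r[X_1,X_2] = 0.8333 / (2.3166 · 1.472) = 0.8333 / 3.41 = 0.2444
  r[X_2,X_2] = 1 (diagonal).

R is symmetric with unit diagonal. Assembling:

R = [[1, 0.2444],
 [0.2444, 1]]


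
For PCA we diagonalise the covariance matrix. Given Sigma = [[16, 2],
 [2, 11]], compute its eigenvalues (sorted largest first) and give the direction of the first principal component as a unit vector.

Step 1 — characteristic polynomial of 2×2 Sigma:
  det(Sigma - λI) = λ² - trace · λ + det = 0.
  trace = 16 + 11 = 27, det = 16·11 - (2)² = 172.
Step 2 — discriminant:
  Δ = trace² - 4·det = 729 - 688 = 41.
Step 3 — eigenvalues:
  λ = (trace ± √Δ)/2 = (27 ± 6.4031)/2,
  λ_1 = 16.7016,  λ_2 = 10.2984.

Step 4 — unit eigenvector for λ_1: solve (Sigma - λ_1 I)v = 0. First row:
  (16 - 16.7016)·v_x + (2)·v_y = 0, i.e. (-0.7016)·v_x + (2)·v_y = 0,
  so v ∝ (b, λ_1 - a) = (2, 0.7016) = u.
  ||u|| = √((2)² + (0.7016)²) = √(4.4922) ≈ 2.1195,
  v_1 = u/||u|| ≈ (0.9436, 0.331) (||v_1|| = 1).

λ_1 = 16.7016,  λ_2 = 10.2984;  v_1 ≈ (0.9436, 0.331)


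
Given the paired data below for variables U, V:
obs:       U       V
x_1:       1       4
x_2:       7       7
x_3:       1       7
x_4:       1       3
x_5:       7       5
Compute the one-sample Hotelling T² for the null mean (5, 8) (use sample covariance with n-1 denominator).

Step 1 — sample mean vector:
  mean(U) = (1 + 7 + 1 + 1 + 7) / 5 = 17/5 = 3.4
  mean(V) = (4 + 7 + 7 + 3 + 5) / 5 = 26/5 = 5.2
  x̄ = (3.4, 5.2),  deviation x̄ - mu_0 = (3.4, 5.2) - (5, 8) = (-1.6, -2.8).

Step 2 — sample covariance matrix, S[i,j] = (1/(n-1)) · Σ_k (x_{k,i} - mean_i) · (x_{k,j} - mean_j), divisor n-1 = 4:
  S[U,U] = ((-2.4)·(-2.4) + (3.6)·(3.6) + (-2.4)·(-2.4) + (-2.4)·(-2.4) + (3.6)·(3.6)) / 4 = 43.2/4 = 10.8
  S[U,V] = ((-2.4)·(-1.2) + (3.6)·(1.8) + (-2.4)·(1.8) + (-2.4)·(-2.2) + (3.6)·(-0.2)) / 4 = 9.6/4 = 2.4
  S[V,V] = ((-1.2)·(-1.2) + (1.8)·(1.8) + (1.8)·(1.8) + (-2.2)·(-2.2) + (-0.2)·(-0.2)) / 4 = 12.8/4 = 3.2
  S = [[10.8, 2.4],
 [2.4, 3.2]].

Step 3 — invert S. det(S) = 10.8·3.2 - (2.4)² = 28.8.
  S^{-1} = (1/det) · [[d, -b], [-b, a]] = [[0.1111, -0.0833],
 [-0.0833, 0.375]].

Step 4 — quadratic form (x̄ - mu_0)^T · S^{-1} · (x̄ - mu_0):
  S^{-1} · (x̄ - mu_0) = (0.0556, -0.9167),
  (x̄ - mu_0)^T · [...] = (-1.6)·(0.0556) + (-2.8)·(-0.9167) = 2.4778.

Step 5 — scale by n: T² = 5 · 2.4778 = 12.3889.

T² ≈ 12.3889


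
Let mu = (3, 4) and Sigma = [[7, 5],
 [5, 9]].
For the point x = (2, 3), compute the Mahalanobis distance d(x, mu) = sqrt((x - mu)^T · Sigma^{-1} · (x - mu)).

Step 1 — centre the observation: (x - mu) = (-1, -1).

Step 2 — invert Sigma. det(Sigma) = 7·9 - (5)² = 38.
  Sigma^{-1} = (1/det) · [[d, -b], [-b, a]] = [[0.2368, -0.1316],
 [-0.1316, 0.1842]].

Step 3 — form the quadratic (x - mu)^T · Sigma^{-1} · (x - mu):
  Sigma^{-1} · (x - mu) = (-0.1053, -0.0526).
  (x - mu)^T · [Sigma^{-1} · (x - mu)] = (-1)·(-0.1053) + (-1)·(-0.0526) = 0.1579.

Step 4 — take square root: d = √(0.1579) ≈ 0.3974.

d(x, mu) = √(0.1579) ≈ 0.3974


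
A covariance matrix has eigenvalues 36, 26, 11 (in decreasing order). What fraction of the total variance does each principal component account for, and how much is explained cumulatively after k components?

Step 1 — total variance = trace(Sigma) = Σ λ_i = 36 + 26 + 11 = 73.

Step 2 — fraction explained by component i = λ_i / Σ λ:
  PC1: 36/73 = 0.4932
  PC2: 26/73 = 0.3562
  PC3: 11/73 = 0.1507

Step 3 — cumulative fraction after k components = (λ_1 + ... + λ_k) / Σ λ:
  k = 1: 36/73 = 0.4932
  k = 2: (36 + 26)/73 = 62/73 = 0.8493
  k = 3: (36 + 26 + 11)/73 = 73/73 = 1

Summary (fraction, with percent):

explained: PC1 0.4932 (49.32%), PC2 0.3562 (35.62%), PC3 0.1507 (15.07%);  cumulative: 0.4932, 0.8493, 1


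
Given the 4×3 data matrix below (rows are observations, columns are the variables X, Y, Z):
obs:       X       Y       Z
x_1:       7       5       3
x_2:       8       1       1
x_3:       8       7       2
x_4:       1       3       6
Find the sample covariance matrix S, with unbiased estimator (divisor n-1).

Step 1 — column means:
  mean(X) = (7 + 8 + 8 + 1) / 4 = 24/4 = 6
  mean(Y) = (5 + 1 + 7 + 3) / 4 = 16/4 = 4
  mean(Z) = (3 + 1 + 2 + 6) / 4 = 12/4 = 3

Step 2 — sample covariance S[i,j] = (1/(n-1)) · Σ_k (x_{k,i} - mean_i) · (x_{k,j} - mean_j), with n-1 = 3.
  S[X,X] = ((1)·(1) + (2)·(2) + (2)·(2) + (-5)·(-5)) / 3 = 34/3 = 11.3333
  S[X,Y] = ((1)·(1) + (2)·(-3) + (2)·(3) + (-5)·(-1)) / 3 = 6/3 = 2
  S[X,Z] = ((1)·(0) + (2)·(-2) + (2)·(-1) + (-5)·(3)) / 3 = -21/3 = -7
  S[Y,Y] = ((1)·(1) + (-3)·(-3) + (3)·(3) + (-1)·(-1)) / 3 = 20/3 = 6.6667
  S[Y,Z] = ((1)·(0) + (-3)·(-2) + (3)·(-1) + (-1)·(3)) / 3 = 0/3 = 0
  S[Z,Z] = ((0)·(0) + (-2)·(-2) + (-1)·(-1) + (3)·(3)) / 3 = 14/3 = 4.6667

S is symmetric (S[j,i] = S[i,j]). Assembling:

S = [[11.3333, 2, -7],
 [2, 6.6667, 0],
 [-7, 0, 4.6667]]


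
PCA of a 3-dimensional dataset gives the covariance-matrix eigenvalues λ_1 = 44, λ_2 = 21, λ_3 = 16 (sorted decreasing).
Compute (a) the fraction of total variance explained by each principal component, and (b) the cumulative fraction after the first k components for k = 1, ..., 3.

Step 1 — total variance = trace(Sigma) = Σ λ_i = 44 + 21 + 16 = 81.

Step 2 — fraction explained by component i = λ_i / Σ λ:
  PC1: 44/81 = 0.5432
  PC2: 21/81 = 0.2593
  PC3: 16/81 = 0.1975

Step 3 — cumulative fraction after k components = (λ_1 + ... + λ_k) / Σ λ:
  k = 1: 44/81 = 0.5432
  k = 2: (44 + 21)/81 = 65/81 = 0.8025
  k = 3: (44 + 21 + 16)/81 = 81/81 = 1

Summary (fraction, with percent):

explained: PC1 0.5432 (54.32%), PC2 0.2593 (25.93%), PC3 0.1975 (19.75%);  cumulative: 0.5432, 0.8025, 1


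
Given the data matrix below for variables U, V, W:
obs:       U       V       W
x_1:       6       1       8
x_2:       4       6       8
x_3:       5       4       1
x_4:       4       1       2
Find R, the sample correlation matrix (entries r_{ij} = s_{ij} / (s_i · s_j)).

Step 1 — column means:
  mean(U) = (6 + 4 + 5 + 4) / 4 = 19/4 = 4.75
  mean(V) = (1 + 6 + 4 + 1) / 4 = 12/4 = 3
  mean(W) = (8 + 8 + 1 + 2) / 4 = 19/4 = 4.75

Step 2 — sample variances and covariances s[i,j] = (1/(n-1)) · Σ_k (x_{k,i} - mean_i) · (x_{k,j} - mean_j), with n-1 = 3:
  s[U,U] = ((1.25)·(1.25) + (-0.75)·(-0.75) + (0.25)·(0.25) + (-0.75)·(-0.75)) / 3 = 2.75/3 = 0.9167
  s[U,V] = ((1.25)·(-2) + (-0.75)·(3) + (0.25)·(1) + (-0.75)·(-2)) / 3 = -3/3 = -1
  s[U,W] = ((1.25)·(3.25) + (-0.75)·(3.25) + (0.25)·(-3.75) + (-0.75)·(-2.75)) / 3 = 2.75/3 = 0.9167
  s[V,V] = ((-2)·(-2) + (3)·(3) + (1)·(1) + (-2)·(-2)) / 3 = 18/3 = 6
  s[V,W] = ((-2)·(3.25) + (3)·(3.25) + (1)·(-3.75) + (-2)·(-2.75)) / 3 = 5/3 = 1.6667
  s[W,W] = ((3.25)·(3.25) + (3.25)·(3.25) + (-3.75)·(-3.75) + (-2.75)·(-2.75)) / 3 = 42.75/3 = 14.25
  Sample standard deviations s_i = √(s[i,i]):
  s(U) = √(0.9167) = 0.9574
  s(V) = √(6) = 2.4495
  s(W) = √(14.25) = 3.7749

Step 3 — r_{ij} = s_{ij} / (s_i · s_j):
  r[U,U] = 1 (diagonal).
  r[U,V] = -1 / (0.9574 · 2.4495) = -1 / 2.3452 = -0.4264
  r[U,W] = 0.9167 / (0.9574 · 3.7749) = 0.9167 / 3.6142 = 0.2536
  r[V,V] = 1 (diagonal).
  r[V,W] = 1.6667 / (2.4495 · 3.7749) = 1.6667 / 9.2466 = 0.1802
  r[W,W] = 1 (diagonal).

R is symmetric with unit diagonal. Assembling:

R = [[1, -0.4264, 0.2536],
 [-0.4264, 1, 0.1802],
 [0.2536, 0.1802, 1]]


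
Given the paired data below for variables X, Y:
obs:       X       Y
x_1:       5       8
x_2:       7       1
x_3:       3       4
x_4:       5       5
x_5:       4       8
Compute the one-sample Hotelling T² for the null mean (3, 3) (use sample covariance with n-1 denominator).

Step 1 — sample mean vector:
  mean(X) = (5 + 7 + 3 + 5 + 4) / 5 = 24/5 = 4.8
  mean(Y) = (8 + 1 + 4 + 5 + 8) / 5 = 26/5 = 5.2
  x̄ = (4.8, 5.2),  deviation x̄ - mu_0 = (4.8, 5.2) - (3, 3) = (1.8, 2.2).

Step 2 — sample covariance matrix, S[i,j] = (1/(n-1)) · Σ_k (x_{k,i} - mean_i) · (x_{k,j} - mean_j), divisor n-1 = 4:
  S[X,X] = ((0.2)·(0.2) + (2.2)·(2.2) + (-1.8)·(-1.8) + (0.2)·(0.2) + (-0.8)·(-0.8)) / 4 = 8.8/4 = 2.2
  S[X,Y] = ((0.2)·(2.8) + (2.2)·(-4.2) + (-1.8)·(-1.2) + (0.2)·(-0.2) + (-0.8)·(2.8)) / 4 = -8.8/4 = -2.2
  S[Y,Y] = ((2.8)·(2.8) + (-4.2)·(-4.2) + (-1.2)·(-1.2) + (-0.2)·(-0.2) + (2.8)·(2.8)) / 4 = 34.8/4 = 8.7
  S = [[2.2, -2.2],
 [-2.2, 8.7]].

Step 3 — invert S. det(S) = 2.2·8.7 - (-2.2)² = 14.3.
  S^{-1} = (1/det) · [[d, -b], [-b, a]] = [[0.6084, 0.1538],
 [0.1538, 0.1538]].

Step 4 — quadratic form (x̄ - mu_0)^T · S^{-1} · (x̄ - mu_0):
  S^{-1} · (x̄ - mu_0) = (1.4336, 0.6154),
  (x̄ - mu_0)^T · [...] = (1.8)·(1.4336) + (2.2)·(0.6154) = 3.9343.

Step 5 — scale by n: T² = 5 · 3.9343 = 19.6713.

T² ≈ 19.6713


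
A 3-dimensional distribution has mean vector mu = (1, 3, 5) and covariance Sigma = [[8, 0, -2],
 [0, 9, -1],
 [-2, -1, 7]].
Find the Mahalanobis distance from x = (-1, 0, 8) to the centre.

Step 1 — centre the observation: (x - mu) = (-2, -3, 3).

Step 2 — invert Sigma (cofactor / det for 3×3, or solve directly):
  Sigma^{-1} = [[0.1348, 0.0043, 0.0391],
 [0.0043, 0.113, 0.0174],
 [0.0391, 0.0174, 0.1565]].

Step 3 — form the quadratic (x - mu)^T · Sigma^{-1} · (x - mu):
  Sigma^{-1} · (x - mu) = (-0.1652, -0.2957, 0.3391).
  (x - mu)^T · [Sigma^{-1} · (x - mu)] = (-2)·(-0.1652) + (-3)·(-0.2957) + (3)·(0.3391) = 2.2348.

Step 4 — take square root: d = √(2.2348) ≈ 1.4949.

d(x, mu) = √(2.2348) ≈ 1.4949


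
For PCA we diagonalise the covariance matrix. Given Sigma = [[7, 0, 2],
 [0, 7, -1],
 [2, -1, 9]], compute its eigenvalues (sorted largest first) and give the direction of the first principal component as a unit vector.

Step 1 — characteristic polynomial p(λ) = det(λI - Sigma) = λ³ - tr·λ² + c_1·λ - det, where tr = trace, c_1 = sum of the principal 2×2 minors, det = det(Sigma):
  tr = 7 + 7 + 9 = 23,
  c_1 = (7·7 - (0)²) + (7·9 - (2)²) + (7·9 - (-1)²) = 49 + 59 + 62 = 170,
  det = 7·(7·9 - (-1)²) - (0)·((0)·9 - (-1)·(2)) + (2)·((0)·(-1) - 7·(2)) = 7·(62) - (0)·(2) + (2)·(-14) = 406.
  So p(λ) = λ³ - 23λ² + 170λ - 406.
Step 2 — look for an integer root (rational root theorem: any rational root is an integer divisor of 406). Testing λ = 7:
  p(7) = 343 - 1127 + 1190 - 406 = 0  ✓
  Dividing out (λ - 7): p(λ) = (λ - 7)(λ² - 16λ + 58).
Step 3 — remaining eigenvalues from the quadratic λ² - 16λ + 58 = 0:
  Δ = 16² - 4·58 = 256 - 232 = 24,  λ = (16 ± √24)/2 = (16 ± 4.899)/2 ≈ 10.4495 or 5.5505.
  Sorted: λ_1 = 10.4495,  λ_2 = 7,  λ_3 = 5.5505  (check: sum = 23 = tr ✓).

Step 4 — unit eigenvector for λ_1 ≈ 10.4495: v spans the null space of (Sigma - λ_1 I), whose rows are
  r_1 = (-3.4495, 0, 2),  r_2 = (0, -3.4495, -1),  r_3 = (2, -1, -1.4495).
  v is orthogonal to every row, so take v ∝ r_1 × r_2 = ((0)·(-1) - (2)·(-3.4495), (2)·(0) - (-3.4495)·(-1), (-3.4495)·(-3.4495) - (0)·(0)) ≈ (6.899, -3.4495, 11.899).
  Let u = (6.899, -3.4495, 11.899).
  ||u|| = √((6.899)² + (-3.4495)² + (11.899)²) = √(201.0806) ≈ 14.1803,  v_1 = u/||u|| ≈ (0.4865, -0.2433, 0.8391) (||v_1|| = 1).

λ_1 = 10.4495,  λ_2 = 7,  λ_3 = 5.5505;  v_1 ≈ (0.4865, -0.2433, 0.8391)


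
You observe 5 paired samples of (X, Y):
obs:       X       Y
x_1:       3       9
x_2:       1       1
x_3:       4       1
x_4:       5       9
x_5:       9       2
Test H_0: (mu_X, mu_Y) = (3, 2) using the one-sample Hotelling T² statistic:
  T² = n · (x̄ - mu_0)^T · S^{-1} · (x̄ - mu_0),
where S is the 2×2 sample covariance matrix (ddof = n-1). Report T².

Step 1 — sample mean vector:
  mean(X) = (3 + 1 + 4 + 5 + 9) / 5 = 22/5 = 4.4
  mean(Y) = (9 + 1 + 1 + 9 + 2) / 5 = 22/5 = 4.4
  x̄ = (4.4, 4.4),  deviation x̄ - mu_0 = (4.4, 4.4) - (3, 2) = (1.4, 2.4).

Step 2 — sample covariance matrix, S[i,j] = (1/(n-1)) · Σ_k (x_{k,i} - mean_i) · (x_{k,j} - mean_j), divisor n-1 = 4:
  S[X,X] = ((-1.4)·(-1.4) + (-3.4)·(-3.4) + (-0.4)·(-0.4) + (0.6)·(0.6) + (4.6)·(4.6)) / 4 = 35.2/4 = 8.8
  S[X,Y] = ((-1.4)·(4.6) + (-3.4)·(-3.4) + (-0.4)·(-3.4) + (0.6)·(4.6) + (4.6)·(-2.4)) / 4 = -1.8/4 = -0.45
  S[Y,Y] = ((4.6)·(4.6) + (-3.4)·(-3.4) + (-3.4)·(-3.4) + (4.6)·(4.6) + (-2.4)·(-2.4)) / 4 = 71.2/4 = 17.8
  S = [[8.8, -0.45],
 [-0.45, 17.8]].

Step 3 — invert S. det(S) = 8.8·17.8 - (-0.45)² = 156.4375.
  S^{-1} = (1/det) · [[d, -b], [-b, a]] = [[0.1138, 0.0029],
 [0.0029, 0.0563]].

Step 4 — quadratic form (x̄ - mu_0)^T · S^{-1} · (x̄ - mu_0):
  S^{-1} · (x̄ - mu_0) = (0.1662, 0.139),
  (x̄ - mu_0)^T · [...] = (1.4)·(0.1662) + (2.4)·(0.139) = 0.5664.

Step 5 — scale by n: T² = 5 · 0.5664 = 2.8318.

T² ≈ 2.8318


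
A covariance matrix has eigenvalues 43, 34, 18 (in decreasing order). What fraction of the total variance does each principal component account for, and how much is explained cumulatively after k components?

Step 1 — total variance = trace(Sigma) = Σ λ_i = 43 + 34 + 18 = 95.

Step 2 — fraction explained by component i = λ_i / Σ λ:
  PC1: 43/95 = 0.4526
  PC2: 34/95 = 0.3579
  PC3: 18/95 = 0.1895

Step 3 — cumulative fraction after k components = (λ_1 + ... + λ_k) / Σ λ:
  k = 1: 43/95 = 0.4526
  k = 2: (43 + 34)/95 = 77/95 = 0.8105
  k = 3: (43 + 34 + 18)/95 = 95/95 = 1

Summary (fraction, with percent):

explained: PC1 0.4526 (45.26%), PC2 0.3579 (35.79%), PC3 0.1895 (18.95%);  cumulative: 0.4526, 0.8105, 1


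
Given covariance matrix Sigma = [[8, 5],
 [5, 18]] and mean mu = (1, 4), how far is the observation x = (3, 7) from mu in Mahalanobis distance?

Step 1 — centre the observation: (x - mu) = (2, 3).

Step 2 — invert Sigma. det(Sigma) = 8·18 - (5)² = 119.
  Sigma^{-1} = (1/det) · [[d, -b], [-b, a]] = [[0.1513, -0.042],
 [-0.042, 0.0672]].

Step 3 — form the quadratic (x - mu)^T · Sigma^{-1} · (x - mu):
  Sigma^{-1} · (x - mu) = (0.1765, 0.1176).
  (x - mu)^T · [Sigma^{-1} · (x - mu)] = (2)·(0.1765) + (3)·(0.1176) = 0.7059.

Step 4 — take square root: d = √(0.7059) ≈ 0.8402.

d(x, mu) = √(0.7059) ≈ 0.8402


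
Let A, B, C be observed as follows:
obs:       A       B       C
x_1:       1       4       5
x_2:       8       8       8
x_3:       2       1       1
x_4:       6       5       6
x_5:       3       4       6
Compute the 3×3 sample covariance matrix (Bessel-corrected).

Step 1 — column means:
  mean(A) = (1 + 8 + 2 + 6 + 3) / 5 = 20/5 = 4
  mean(B) = (4 + 8 + 1 + 5 + 4) / 5 = 22/5 = 4.4
  mean(C) = (5 + 8 + 1 + 6 + 6) / 5 = 26/5 = 5.2

Step 2 — sample covariance S[i,j] = (1/(n-1)) · Σ_k (x_{k,i} - mean_i) · (x_{k,j} - mean_j), with n-1 = 4.
  S[A,A] = ((-3)·(-3) + (4)·(4) + (-2)·(-2) + (2)·(2) + (-1)·(-1)) / 4 = 34/4 = 8.5
  S[A,B] = ((-3)·(-0.4) + (4)·(3.6) + (-2)·(-3.4) + (2)·(0.6) + (-1)·(-0.4)) / 4 = 24/4 = 6
  S[A,C] = ((-3)·(-0.2) + (4)·(2.8) + (-2)·(-4.2) + (2)·(0.8) + (-1)·(0.8)) / 4 = 21/4 = 5.25
  S[B,B] = ((-0.4)·(-0.4) + (3.6)·(3.6) + (-3.4)·(-3.4) + (0.6)·(0.6) + (-0.4)·(-0.4)) / 4 = 25.2/4 = 6.3
  S[B,C] = ((-0.4)·(-0.2) + (3.6)·(2.8) + (-3.4)·(-4.2) + (0.6)·(0.8) + (-0.4)·(0.8)) / 4 = 24.6/4 = 6.15
  S[C,C] = ((-0.2)·(-0.2) + (2.8)·(2.8) + (-4.2)·(-4.2) + (0.8)·(0.8) + (0.8)·(0.8)) / 4 = 26.8/4 = 6.7

S is symmetric (S[j,i] = S[i,j]). Assembling:

S = [[8.5, 6, 5.25],
 [6, 6.3, 6.15],
 [5.25, 6.15, 6.7]]


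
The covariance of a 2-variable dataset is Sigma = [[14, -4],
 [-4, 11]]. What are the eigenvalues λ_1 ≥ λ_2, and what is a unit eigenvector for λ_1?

Step 1 — characteristic polynomial of 2×2 Sigma:
  det(Sigma - λI) = λ² - trace · λ + det = 0.
  trace = 14 + 11 = 25, det = 14·11 - (-4)² = 138.
Step 2 — discriminant:
  Δ = trace² - 4·det = 625 - 552 = 73.
Step 3 — eigenvalues:
  λ = (trace ± √Δ)/2 = (25 ± 8.544)/2,
  λ_1 = 16.772,  λ_2 = 8.228.

Step 4 — unit eigenvector for λ_1: solve (Sigma - λ_1 I)v = 0. First row:
  (14 - 16.772)·v_x + (-4)·v_y = 0, i.e. (-2.772)·v_x + (-4)·v_y = 0,
  so v ∝ (b, λ_1 - a) = (-4, 2.772); multiply by -1 so the first entry is positive: u = (4, -2.772).
  ||u|| = √((4)² + (-2.772)²) = √(23.684) ≈ 4.8666,
  v_1 = u/||u|| ≈ (0.8219, -0.5696) (||v_1|| = 1).

λ_1 = 16.772,  λ_2 = 8.228;  v_1 ≈ (0.8219, -0.5696)


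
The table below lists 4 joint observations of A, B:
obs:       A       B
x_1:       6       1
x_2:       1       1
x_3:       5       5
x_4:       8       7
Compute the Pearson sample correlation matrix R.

Step 1 — column means:
  mean(A) = (6 + 1 + 5 + 8) / 4 = 20/4 = 5
  mean(B) = (1 + 1 + 5 + 7) / 4 = 14/4 = 3.5

Step 2 — sample variances and covariances s[i,j] = (1/(n-1)) · Σ_k (x_{k,i} - mean_i) · (x_{k,j} - mean_j), with n-1 = 3:
  s[A,A] = ((1)·(1) + (-4)·(-4) + (0)·(0) + (3)·(3)) / 3 = 26/3 = 8.6667
  s[A,B] = ((1)·(-2.5) + (-4)·(-2.5) + (0)·(1.5) + (3)·(3.5)) / 3 = 18/3 = 6
  s[B,B] = ((-2.5)·(-2.5) + (-2.5)·(-2.5) + (1.5)·(1.5) + (3.5)·(3.5)) / 3 = 27/3 = 9
  Sample standard deviations s_i = √(s[i,i]):
  s(A) = √(8.6667) = 2.9439
  s(B) = √(9) = 3

Step 3 — r_{ij} = s_{ij} / (s_i · s_j):
  r[A,A] = 1 (diagonal).
  r[A,B] = 6 / (2.9439 · 3) = 6 / 8.8318 = 0.6794
  r[B,B] = 1 (diagonal).

R is symmetric with unit diagonal. Assembling:

R = [[1, 0.6794],
 [0.6794, 1]]


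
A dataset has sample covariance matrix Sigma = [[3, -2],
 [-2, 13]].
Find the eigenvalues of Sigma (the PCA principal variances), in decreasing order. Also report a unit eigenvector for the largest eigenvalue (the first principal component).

Step 1 — characteristic polynomial of 2×2 Sigma:
  det(Sigma - λI) = λ² - trace · λ + det = 0.
  trace = 3 + 13 = 16, det = 3·13 - (-2)² = 35.
Step 2 — discriminant:
  Δ = trace² - 4·det = 256 - 140 = 116.
Step 3 — eigenvalues:
  λ = (trace ± √Δ)/2 = (16 ± 10.7703)/2,
  λ_1 = 13.3852,  λ_2 = 2.6148.

Step 4 — unit eigenvector for λ_1: solve (Sigma - λ_1 I)v = 0. First row:
  (3 - 13.3852)·v_x + (-2)·v_y = 0, i.e. (-10.3852)·v_x + (-2)·v_y = 0,
  so v ∝ (b, λ_1 - a) = (-2, 10.3852); multiply by -1 so the first entry is positive: u = (2, -10.3852).
  ||u|| = √((2)² + (-10.3852)²) = √(111.8516) ≈ 10.576,
  v_1 = u/||u|| ≈ (0.1891, -0.982) (||v_1|| = 1).

λ_1 = 13.3852,  λ_2 = 2.6148;  v_1 ≈ (0.1891, -0.982)


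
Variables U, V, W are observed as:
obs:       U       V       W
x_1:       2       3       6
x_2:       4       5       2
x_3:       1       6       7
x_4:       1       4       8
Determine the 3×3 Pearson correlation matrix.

Step 1 — column means:
  mean(U) = (2 + 4 + 1 + 1) / 4 = 8/4 = 2
  mean(V) = (3 + 5 + 6 + 4) / 4 = 18/4 = 4.5
  mean(W) = (6 + 2 + 7 + 8) / 4 = 23/4 = 5.75

Step 2 — sample variances and covariances s[i,j] = (1/(n-1)) · Σ_k (x_{k,i} - mean_i) · (x_{k,j} - mean_j), with n-1 = 3:
  s[U,U] = ((0)·(0) + (2)·(2) + (-1)·(-1) + (-1)·(-1)) / 3 = 6/3 = 2
  s[U,V] = ((0)·(-1.5) + (2)·(0.5) + (-1)·(1.5) + (-1)·(-0.5)) / 3 = 0/3 = 0
  s[U,W] = ((0)·(0.25) + (2)·(-3.75) + (-1)·(1.25) + (-1)·(2.25)) / 3 = -11/3 = -3.6667
  s[V,V] = ((-1.5)·(-1.5) + (0.5)·(0.5) + (1.5)·(1.5) + (-0.5)·(-0.5)) / 3 = 5/3 = 1.6667
  s[V,W] = ((-1.5)·(0.25) + (0.5)·(-3.75) + (1.5)·(1.25) + (-0.5)·(2.25)) / 3 = -1.5/3 = -0.5
  s[W,W] = ((0.25)·(0.25) + (-3.75)·(-3.75) + (1.25)·(1.25) + (2.25)·(2.25)) / 3 = 20.75/3 = 6.9167
  Sample standard deviations s_i = √(s[i,i]):
  s(U) = √(2) = 1.4142
  s(V) = √(1.6667) = 1.291
  s(W) = √(6.9167) = 2.63

Step 3 — r_{ij} = s_{ij} / (s_i · s_j):
  r[U,U] = 1 (diagonal).
  r[U,V] = 0 / (1.4142 · 1.291) = 0 / 1.8257 = 0
  r[U,W] = -3.6667 / (1.4142 · 2.63) = -3.6667 / 3.7193 = -0.9858
  r[V,V] = 1 (diagonal).
  r[V,W] = -0.5 / (1.291 · 2.63) = -0.5 / 3.3953 = -0.1473
  r[W,W] = 1 (diagonal).

R is symmetric with unit diagonal. Assembling:

R = [[1, 0, -0.9858],
 [0, 1, -0.1473],
 [-0.9858, -0.1473, 1]]


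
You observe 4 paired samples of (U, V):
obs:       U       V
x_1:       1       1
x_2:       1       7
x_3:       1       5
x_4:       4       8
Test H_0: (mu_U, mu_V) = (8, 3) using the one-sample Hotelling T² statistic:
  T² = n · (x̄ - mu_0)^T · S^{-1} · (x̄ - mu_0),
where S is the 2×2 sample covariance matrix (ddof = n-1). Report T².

Step 1 — sample mean vector:
  mean(U) = (1 + 1 + 1 + 4) / 4 = 7/4 = 1.75
  mean(V) = (1 + 7 + 5 + 8) / 4 = 21/4 = 5.25
  x̄ = (1.75, 5.25),  deviation x̄ - mu_0 = (1.75, 5.25) - (8, 3) = (-6.25, 2.25).

Step 2 — sample covariance matrix, S[i,j] = (1/(n-1)) · Σ_k (x_{k,i} - mean_i) · (x_{k,j} - mean_j), divisor n-1 = 3:
  S[U,U] = ((-0.75)·(-0.75) + (-0.75)·(-0.75) + (-0.75)·(-0.75) + (2.25)·(2.25)) / 3 = 6.75/3 = 2.25
  S[U,V] = ((-0.75)·(-4.25) + (-0.75)·(1.75) + (-0.75)·(-0.25) + (2.25)·(2.75)) / 3 = 8.25/3 = 2.75
  S[V,V] = ((-4.25)·(-4.25) + (1.75)·(1.75) + (-0.25)·(-0.25) + (2.75)·(2.75)) / 3 = 28.75/3 = 9.5833
  S = [[2.25, 2.75],
 [2.75, 9.5833]].

Step 3 — invert S. det(S) = 2.25·9.5833 - (2.75)² = 14.
  S^{-1} = (1/det) · [[d, -b], [-b, a]] = [[0.6845, -0.1964],
 [-0.1964, 0.1607]].

Step 4 — quadratic form (x̄ - mu_0)^T · S^{-1} · (x̄ - mu_0):
  S^{-1} · (x̄ - mu_0) = (-4.7202, 1.5893),
  (x̄ - mu_0)^T · [...] = (-6.25)·(-4.7202) + (2.25)·(1.5893) = 33.0774.

Step 5 — scale by n: T² = 4 · 33.0774 = 132.3095.

T² ≈ 132.3095


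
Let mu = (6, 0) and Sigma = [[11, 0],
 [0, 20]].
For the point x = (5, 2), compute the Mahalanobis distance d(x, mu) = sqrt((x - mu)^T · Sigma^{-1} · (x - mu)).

Step 1 — centre the observation: (x - mu) = (-1, 2).

Step 2 — invert Sigma. det(Sigma) = 11·20 - (0)² = 220.
  Sigma^{-1} = (1/det) · [[d, -b], [-b, a]] = [[0.0909, 0],
 [0, 0.05]].

Step 3 — form the quadratic (x - mu)^T · Sigma^{-1} · (x - mu):
  Sigma^{-1} · (x - mu) = (-0.0909, 0.1).
  (x - mu)^T · [Sigma^{-1} · (x - mu)] = (-1)·(-0.0909) + (2)·(0.1) = 0.2909.

Step 4 — take square root: d = √(0.2909) ≈ 0.5394.

d(x, mu) = √(0.2909) ≈ 0.5394


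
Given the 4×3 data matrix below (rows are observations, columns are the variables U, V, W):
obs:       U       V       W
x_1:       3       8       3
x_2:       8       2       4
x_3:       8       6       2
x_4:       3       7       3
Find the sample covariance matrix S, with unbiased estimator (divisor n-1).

Step 1 — column means:
  mean(U) = (3 + 8 + 8 + 3) / 4 = 22/4 = 5.5
  mean(V) = (8 + 2 + 6 + 7) / 4 = 23/4 = 5.75
  mean(W) = (3 + 4 + 2 + 3) / 4 = 12/4 = 3

Step 2 — sample covariance S[i,j] = (1/(n-1)) · Σ_k (x_{k,i} - mean_i) · (x_{k,j} - mean_j), with n-1 = 3.
  S[U,U] = ((-2.5)·(-2.5) + (2.5)·(2.5) + (2.5)·(2.5) + (-2.5)·(-2.5)) / 3 = 25/3 = 8.3333
  S[U,V] = ((-2.5)·(2.25) + (2.5)·(-3.75) + (2.5)·(0.25) + (-2.5)·(1.25)) / 3 = -17.5/3 = -5.8333
  S[U,W] = ((-2.5)·(0) + (2.5)·(1) + (2.5)·(-1) + (-2.5)·(0)) / 3 = 0/3 = 0
  S[V,V] = ((2.25)·(2.25) + (-3.75)·(-3.75) + (0.25)·(0.25) + (1.25)·(1.25)) / 3 = 20.75/3 = 6.9167
  S[V,W] = ((2.25)·(0) + (-3.75)·(1) + (0.25)·(-1) + (1.25)·(0)) / 3 = -4/3 = -1.3333
  S[W,W] = ((0)·(0) + (1)·(1) + (-1)·(-1) + (0)·(0)) / 3 = 2/3 = 0.6667

S is symmetric (S[j,i] = S[i,j]). Assembling:

S = [[8.3333, -5.8333, 0],
 [-5.8333, 6.9167, -1.3333],
 [0, -1.3333, 0.6667]]


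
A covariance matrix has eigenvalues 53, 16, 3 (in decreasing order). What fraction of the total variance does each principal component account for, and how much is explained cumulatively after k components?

Step 1 — total variance = trace(Sigma) = Σ λ_i = 53 + 16 + 3 = 72.

Step 2 — fraction explained by component i = λ_i / Σ λ:
  PC1: 53/72 = 0.7361
  PC2: 16/72 = 0.2222
  PC3: 3/72 = 0.0417

Step 3 — cumulative fraction after k components = (λ_1 + ... + λ_k) / Σ λ:
  k = 1: 53/72 = 0.7361
  k = 2: (53 + 16)/72 = 69/72 = 0.9583
  k = 3: (53 + 16 + 3)/72 = 72/72 = 1

Summary (fraction, with percent):

explained: PC1 0.7361 (73.61%), PC2 0.2222 (22.22%), PC3 0.0417 (4.17%);  cumulative: 0.7361, 0.9583, 1


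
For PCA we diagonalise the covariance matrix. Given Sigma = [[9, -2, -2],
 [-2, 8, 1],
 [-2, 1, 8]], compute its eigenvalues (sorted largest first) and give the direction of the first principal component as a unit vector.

Step 1 — characteristic polynomial p(λ) = det(λI - Sigma) = λ³ - tr·λ² + c_1·λ - det, where tr = trace, c_1 = sum of the principal 2×2 minors, det = det(Sigma):
  tr = 9 + 8 + 8 = 25,
  c_1 = (9·8 - (-2)²) + (9·8 - (-2)²) + (8·8 - (1)²) = 68 + 68 + 63 = 199,
  det = 9·(8·8 - (1)²) - (-2)·((-2)·8 - (1)·(-2)) + (-2)·((-2)·(1) - 8·(-2)) = 9·(63) - (-2)·(-14) + (-2)·(14) = 511.
  So p(λ) = λ³ - 25λ² + 199λ - 511.
Step 2 — look for an integer root (rational root theorem: any rational root is an integer divisor of 511). Testing λ = 7:
  p(7) = 343 - 1225 + 1393 - 511 = 0  ✓
  Dividing out (λ - 7): p(λ) = (λ - 7)(λ² - 18λ + 73).
Step 3 — remaining eigenvalues from the quadratic λ² - 18λ + 73 = 0:
  Δ = 18² - 4·73 = 324 - 292 = 32,  λ = (18 ± √32)/2 = (18 ± 5.6569)/2 ≈ 11.8284 or 6.1716.
  Sorted: λ_1 = 11.8284,  λ_2 = 7,  λ_3 = 6.1716  (check: sum = 25 = tr ✓).

Step 4 — unit eigenvector for λ_1 ≈ 11.8284: v spans the null space of (Sigma - λ_1 I), whose rows are
  r_1 = (-2.8284, -2, -2),  r_2 = (-2, -3.8284, 1),  r_3 = (-2, 1, -3.8284).
  v is orthogonal to every row, so take v ∝ r_1 × r_2 = ((-2)·(1) - (-2)·(-3.8284), (-2)·(-2) - (-2.8284)·(1), (-2.8284)·(-3.8284) - (-2)·(-2)) ≈ (-9.6569, 6.8284, 6.8284).
  Rescale (multiply by -1 so the first nonzero entry is positive): u = (9.6569, -6.8284, -6.8284).
  ||u|| = √((9.6569)² + (-6.8284)² + (-6.8284)²) = √(186.5097) ≈ 13.6569,  v_1 = u/||u|| ≈ (0.7071, -0.5, -0.5) (||v_1|| = 1).

λ_1 = 11.8284,  λ_2 = 7,  λ_3 = 6.1716;  v_1 ≈ (0.7071, -0.5, -0.5)


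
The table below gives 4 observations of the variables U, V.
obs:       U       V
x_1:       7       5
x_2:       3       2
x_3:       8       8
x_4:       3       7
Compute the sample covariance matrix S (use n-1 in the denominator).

Step 1 — column means:
  mean(U) = (7 + 3 + 8 + 3) / 4 = 21/4 = 5.25
  mean(V) = (5 + 2 + 8 + 7) / 4 = 22/4 = 5.5

Step 2 — sample covariance S[i,j] = (1/(n-1)) · Σ_k (x_{k,i} - mean_i) · (x_{k,j} - mean_j), with n-1 = 3.
  S[U,U] = ((1.75)·(1.75) + (-2.25)·(-2.25) + (2.75)·(2.75) + (-2.25)·(-2.25)) / 3 = 20.75/3 = 6.9167
  S[U,V] = ((1.75)·(-0.5) + (-2.25)·(-3.5) + (2.75)·(2.5) + (-2.25)·(1.5)) / 3 = 10.5/3 = 3.5
  S[V,V] = ((-0.5)·(-0.5) + (-3.5)·(-3.5) + (2.5)·(2.5) + (1.5)·(1.5)) / 3 = 21/3 = 7

S is symmetric (S[j,i] = S[i,j]). Assembling:

S = [[6.9167, 3.5],
 [3.5, 7]]


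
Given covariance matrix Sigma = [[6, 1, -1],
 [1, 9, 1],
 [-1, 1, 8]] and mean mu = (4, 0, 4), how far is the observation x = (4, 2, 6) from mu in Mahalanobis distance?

Step 1 — centre the observation: (x - mu) = (0, 2, 2).

Step 2 — invert Sigma (cofactor / det for 3×3, or solve directly):
  Sigma^{-1} = [[0.1744, -0.0221, 0.0246],
 [-0.0221, 0.1155, -0.0172],
 [0.0246, -0.0172, 0.1302]].

Step 3 — form the quadratic (x - mu)^T · Sigma^{-1} · (x - mu):
  Sigma^{-1} · (x - mu) = (0.0049, 0.1966, 0.226).
  (x - mu)^T · [Sigma^{-1} · (x - mu)] = (0)·(0.0049) + (2)·(0.1966) + (2)·(0.226) = 0.8452.

Step 4 — take square root: d = √(0.8452) ≈ 0.9194.

d(x, mu) = √(0.8452) ≈ 0.9194


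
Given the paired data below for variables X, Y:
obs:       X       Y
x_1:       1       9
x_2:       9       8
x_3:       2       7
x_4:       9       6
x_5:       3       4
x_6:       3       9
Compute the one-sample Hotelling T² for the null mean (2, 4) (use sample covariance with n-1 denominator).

Step 1 — sample mean vector:
  mean(X) = (1 + 9 + 2 + 9 + 3 + 3) / 6 = 27/6 = 4.5
  mean(Y) = (9 + 8 + 7 + 6 + 4 + 9) / 6 = 43/6 = 7.1667
  x̄ = (4.5, 7.1667),  deviation x̄ - mu_0 = (4.5, 7.1667) - (2, 4) = (2.5, 3.1667).

Step 2 — sample covariance matrix, S[i,j] = (1/(n-1)) · Σ_k (x_{k,i} - mean_i) · (x_{k,j} - mean_j), divisor n-1 = 5:
  S[X,X] = ((-3.5)·(-3.5) + (4.5)·(4.5) + (-2.5)·(-2.5) + (4.5)·(4.5) + (-1.5)·(-1.5) + (-1.5)·(-1.5)) / 5 = 63.5/5 = 12.7
  S[X,Y] = ((-3.5)·(1.8333) + (4.5)·(0.8333) + (-2.5)·(-0.1667) + (4.5)·(-1.1667) + (-1.5)·(-3.1667) + (-1.5)·(1.8333)) / 5 = -5.5/5 = -1.1
  S[Y,Y] = ((1.8333)·(1.8333) + (0.8333)·(0.8333) + (-0.1667)·(-0.1667) + (-1.1667)·(-1.1667) + (-3.1667)·(-3.1667) + (1.8333)·(1.8333)) / 5 = 18.8333/5 = 3.7667
  S = [[12.7, -1.1],
 [-1.1, 3.7667]].

Step 3 — invert S. det(S) = 12.7·3.7667 - (-1.1)² = 46.6267.
  S^{-1} = (1/det) · [[d, -b], [-b, a]] = [[0.0808, 0.0236],
 [0.0236, 0.2724]].

Step 4 — quadratic form (x̄ - mu_0)^T · S^{-1} · (x̄ - mu_0):
  S^{-1} · (x̄ - mu_0) = (0.2767, 0.9215),
  (x̄ - mu_0)^T · [...] = (2.5)·(0.2767) + (3.1667)·(0.9215) = 3.6098.

Step 5 — scale by n: T² = 6 · 3.6098 = 21.6586.

T² ≈ 21.6586


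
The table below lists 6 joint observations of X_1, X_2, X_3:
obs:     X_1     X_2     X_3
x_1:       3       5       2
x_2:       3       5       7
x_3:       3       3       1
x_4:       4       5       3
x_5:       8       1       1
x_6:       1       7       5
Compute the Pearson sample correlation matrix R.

Step 1 — column means:
  mean(X_1) = (3 + 3 + 3 + 4 + 8 + 1) / 6 = 22/6 = 3.6667
  mean(X_2) = (5 + 5 + 3 + 5 + 1 + 7) / 6 = 26/6 = 4.3333
  mean(X_3) = (2 + 7 + 1 + 3 + 1 + 5) / 6 = 19/6 = 3.1667

Step 2 — sample variances and covariances s[i,j] = (1/(n-1)) · Σ_k (x_{k,i} - mean_i) · (x_{k,j} - mean_j), with n-1 = 5:
  s[X_1,X_1] = ((-0.6667)·(-0.6667) + (-0.6667)·(-0.6667) + (-0.6667)·(-0.6667) + (0.3333)·(0.3333) + (4.3333)·(4.3333) + (-2.6667)·(-2.6667)) / 5 = 27.3333/5 = 5.4667
  s[X_1,X_2] = ((-0.6667)·(0.6667) + (-0.6667)·(0.6667) + (-0.6667)·(-1.3333) + (0.3333)·(0.6667) + (4.3333)·(-3.3333) + (-2.6667)·(2.6667)) / 5 = -21.3333/5 = -4.2667
  s[X_1,X_3] = ((-0.6667)·(-1.1667) + (-0.6667)·(3.8333) + (-0.6667)·(-2.1667) + (0.3333)·(-0.1667) + (4.3333)·(-2.1667) + (-2.6667)·(1.8333)) / 5 = -14.6667/5 = -2.9333
  s[X_2,X_2] = ((0.6667)·(0.6667) + (0.6667)·(0.6667) + (-1.3333)·(-1.3333) + (0.6667)·(0.6667) + (-3.3333)·(-3.3333) + (2.6667)·(2.6667)) / 5 = 21.3333/5 = 4.2667
  s[X_2,X_3] = ((0.6667)·(-1.1667) + (0.6667)·(3.8333) + (-1.3333)·(-2.1667) + (0.6667)·(-0.1667) + (-3.3333)·(-2.1667) + (2.6667)·(1.8333)) / 5 = 16.6667/5 = 3.3333
  s[X_3,X_3] = ((-1.1667)·(-1.1667) + (3.8333)·(3.8333) + (-2.1667)·(-2.1667) + (-0.1667)·(-0.1667) + (-2.1667)·(-2.1667) + (1.8333)·(1.8333)) / 5 = 28.8333/5 = 5.7667
  Sample standard deviations s_i = √(s[i,i]):
  s(X_1) = √(5.4667) = 2.3381
  s(X_2) = √(4.2667) = 2.0656
  s(X_3) = √(5.7667) = 2.4014

Step 3 — r_{ij} = s_{ij} / (s_i · s_j):
  r[X_1,X_1] = 1 (diagonal).
  r[X_1,X_2] = -4.2667 / (2.3381 · 2.0656) = -4.2667 / 4.8295 = -0.8835
  r[X_1,X_3] = -2.9333 / (2.3381 · 2.4014) = -2.9333 / 5.6147 = -0.5224
  r[X_2,X_2] = 1 (diagonal).
  r[X_2,X_3] = 3.3333 / (2.0656 · 2.4014) = 3.3333 / 4.9603 = 0.672
  r[X_3,X_3] = 1 (diagonal).

R is symmetric with unit diagonal. Assembling:

R = [[1, -0.8835, -0.5224],
 [-0.8835, 1, 0.672],
 [-0.5224, 0.672, 1]]


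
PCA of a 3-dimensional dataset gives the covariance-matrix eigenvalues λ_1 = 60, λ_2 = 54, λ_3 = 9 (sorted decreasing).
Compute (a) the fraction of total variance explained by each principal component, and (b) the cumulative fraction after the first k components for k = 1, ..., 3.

Step 1 — total variance = trace(Sigma) = Σ λ_i = 60 + 54 + 9 = 123.

Step 2 — fraction explained by component i = λ_i / Σ λ:
  PC1: 60/123 = 0.4878
  PC2: 54/123 = 0.439
  PC3: 9/123 = 0.0732

Step 3 — cumulative fraction after k components = (λ_1 + ... + λ_k) / Σ λ:
  k = 1: 60/123 = 0.4878
  k = 2: (60 + 54)/123 = 114/123 = 0.9268
  k = 3: (60 + 54 + 9)/123 = 123/123 = 1

Summary (fraction, with percent):

explained: PC1 0.4878 (48.78%), PC2 0.439 (43.9%), PC3 0.0732 (7.32%);  cumulative: 0.4878, 0.9268, 1
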